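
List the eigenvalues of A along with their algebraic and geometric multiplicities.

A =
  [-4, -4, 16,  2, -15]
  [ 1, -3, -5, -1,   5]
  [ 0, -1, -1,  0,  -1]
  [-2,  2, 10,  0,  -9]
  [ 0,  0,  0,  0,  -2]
λ = -2: alg = 5, geom = 2

Step 1 — factor the characteristic polynomial to read off the algebraic multiplicities:
  χ_A(x) = (x + 2)^5

Step 2 — compute geometric multiplicities via the rank-nullity identity g(λ) = n − rank(A − λI):
  rank(A − (-2)·I) = 3, so dim ker(A − (-2)·I) = n − 3 = 2

Summary:
  λ = -2: algebraic multiplicity = 5, geometric multiplicity = 2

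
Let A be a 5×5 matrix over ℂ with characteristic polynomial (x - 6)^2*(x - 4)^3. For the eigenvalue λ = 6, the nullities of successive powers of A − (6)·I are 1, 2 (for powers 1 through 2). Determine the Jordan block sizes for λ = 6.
Block sizes for λ = 6: [2]

From the dimensions of kernels of powers, the number of Jordan blocks of size at least j is d_j − d_{j−1} where d_j = dim ker(N^j) (with d_0 = 0). Computing the differences gives [1, 1].
The number of blocks of size exactly k is (#blocks of size ≥ k) − (#blocks of size ≥ k + 1), so the partition is: 1 block(s) of size 2.
In nonincreasing order the block sizes are [2].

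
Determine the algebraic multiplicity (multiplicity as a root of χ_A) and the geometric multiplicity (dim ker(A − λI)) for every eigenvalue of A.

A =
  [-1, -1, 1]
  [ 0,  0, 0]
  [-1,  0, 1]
λ = 0: alg = 3, geom = 1

Step 1 — factor the characteristic polynomial to read off the algebraic multiplicities:
  χ_A(x) = x^3

Step 2 — compute geometric multiplicities via the rank-nullity identity g(λ) = n − rank(A − λI):
  rank(A − (0)·I) = 2, so dim ker(A − (0)·I) = n − 2 = 1

Summary:
  λ = 0: algebraic multiplicity = 3, geometric multiplicity = 1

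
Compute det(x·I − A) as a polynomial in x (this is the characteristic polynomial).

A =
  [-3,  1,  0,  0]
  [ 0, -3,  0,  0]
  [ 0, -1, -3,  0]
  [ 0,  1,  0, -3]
x^4 + 12*x^3 + 54*x^2 + 108*x + 81

Expanding det(x·I − A) (e.g. by cofactor expansion or by noting that A is similar to its Jordan form J, which has the same characteristic polynomial as A) gives
  χ_A(x) = x^4 + 12*x^3 + 54*x^2 + 108*x + 81
which factors as (x + 3)^4. The eigenvalues (with algebraic multiplicities) are λ = -3 with multiplicity 4.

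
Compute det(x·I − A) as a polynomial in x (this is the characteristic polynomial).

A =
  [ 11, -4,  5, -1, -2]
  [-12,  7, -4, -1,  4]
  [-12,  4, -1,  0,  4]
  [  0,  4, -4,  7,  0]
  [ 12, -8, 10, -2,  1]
x^5 - 25*x^4 + 250*x^3 - 1250*x^2 + 3125*x - 3125

Expanding det(x·I − A) (e.g. by cofactor expansion or by noting that A is similar to its Jordan form J, which has the same characteristic polynomial as A) gives
  χ_A(x) = x^5 - 25*x^4 + 250*x^3 - 1250*x^2 + 3125*x - 3125
which factors as (x - 5)^5. The eigenvalues (with algebraic multiplicities) are λ = 5 with multiplicity 5.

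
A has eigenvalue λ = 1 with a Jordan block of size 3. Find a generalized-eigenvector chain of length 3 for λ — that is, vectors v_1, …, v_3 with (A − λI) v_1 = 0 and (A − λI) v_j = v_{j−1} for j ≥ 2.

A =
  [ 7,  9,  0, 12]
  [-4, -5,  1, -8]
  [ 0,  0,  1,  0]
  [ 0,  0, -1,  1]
A Jordan chain for λ = 1 of length 3:
v_1 = (-3, 2, 0, 0)ᵀ
v_2 = (0, 1, 0, -1)ᵀ
v_3 = (0, 0, 1, 0)ᵀ

Let N = A − (1)·I. We want v_3 with N^3 v_3 = 0 but N^2 v_3 ≠ 0; then v_{j-1} := N · v_j for j = 3, …, 2.

Pick v_3 = (0, 0, 1, 0)ᵀ.
Then v_2 = N · v_3 = (0, 1, 0, -1)ᵀ.
Then v_1 = N · v_2 = (-3, 2, 0, 0)ᵀ.

Sanity check: (A − (1)·I) v_1 = (0, 0, 0, 0)ᵀ = 0. ✓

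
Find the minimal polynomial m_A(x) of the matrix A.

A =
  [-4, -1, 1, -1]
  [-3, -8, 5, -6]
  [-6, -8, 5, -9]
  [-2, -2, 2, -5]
x^2 + 6*x + 9

The characteristic polynomial is χ_A(x) = (x + 3)^4, so the eigenvalues are known. The minimal polynomial is
  m_A(x) = Π_λ (x − λ)^{k_λ}
where k_λ is the size of the *largest* Jordan block for λ (equivalently, the smallest k with (A − λI)^k v = 0 for every generalised eigenvector v of λ).

  λ = -3: largest Jordan block has size 2, contributing (x + 3)^2

So m_A(x) = (x + 3)^2 = x^2 + 6*x + 9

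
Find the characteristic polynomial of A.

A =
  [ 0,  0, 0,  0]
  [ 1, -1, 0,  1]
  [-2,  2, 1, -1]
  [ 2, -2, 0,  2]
x^4 - 2*x^3 + x^2

Expanding det(x·I − A) (e.g. by cofactor expansion or by noting that A is similar to its Jordan form J, which has the same characteristic polynomial as A) gives
  χ_A(x) = x^4 - 2*x^3 + x^2
which factors as x^2*(x - 1)^2. The eigenvalues (with algebraic multiplicities) are λ = 0 with multiplicity 2, λ = 1 with multiplicity 2.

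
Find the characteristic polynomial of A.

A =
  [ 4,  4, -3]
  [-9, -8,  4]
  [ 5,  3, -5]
x^3 + 9*x^2 + 27*x + 27

Expanding det(x·I − A) (e.g. by cofactor expansion or by noting that A is similar to its Jordan form J, which has the same characteristic polynomial as A) gives
  χ_A(x) = x^3 + 9*x^2 + 27*x + 27
which factors as (x + 3)^3. The eigenvalues (with algebraic multiplicities) are λ = -3 with multiplicity 3.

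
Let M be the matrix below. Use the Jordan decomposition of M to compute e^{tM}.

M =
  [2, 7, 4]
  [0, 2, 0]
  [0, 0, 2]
e^{tM} =
  [exp(2*t), 7*t*exp(2*t), 4*t*exp(2*t)]
  [0, exp(2*t), 0]
  [0, 0, exp(2*t)]

Strategy: write M = P · J · P⁻¹ where J is a Jordan canonical form, so e^{tM} = P · e^{tJ} · P⁻¹, and e^{tJ} can be computed block-by-block.

M has Jordan form
J =
  [2, 1, 0]
  [0, 2, 0]
  [0, 0, 2]
(up to reordering of blocks).

Per-block formulas:
  For a 2×2 Jordan block J_2(2): exp(t · J_2(2)) = e^(2t)·(I + t·N), where N is the 2×2 nilpotent shift.
  For a 1×1 block at λ = 2: exp(t · [2]) = [e^(2t)].

After assembling e^{tJ} and conjugating by P, we get:

e^{tM} =
  [exp(2*t), 7*t*exp(2*t), 4*t*exp(2*t)]
  [0, exp(2*t), 0]
  [0, 0, exp(2*t)]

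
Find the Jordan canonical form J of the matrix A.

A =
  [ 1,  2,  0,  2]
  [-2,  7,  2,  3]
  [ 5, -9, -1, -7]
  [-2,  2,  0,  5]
J_3(3) ⊕ J_1(3)

The characteristic polynomial is
  det(x·I − A) = x^4 - 12*x^3 + 54*x^2 - 108*x + 81 = (x - 3)^4

Eigenvalues and multiplicities (the geometric multiplicity of λ is n − rank(A − λI), which equals the number of Jordan blocks for λ):
  λ = 3: algebraic multiplicity = 4, geometric multiplicity = 2

Determining the block sizes for each eigenvalue:
  λ = 3: with am = 4 and gm = 2, the partition is not yet determined (e.g. several partitions of 4 into 2 parts exist). Let N = A − (3)·I. Computing rank(N^1) = 2, rank(N^2) = 1, rank(N^3) = 0; the number of blocks of size ≥ j is rank(N^{j−1}) − rank(N^j), giving [2, 1, 1]. So we have 1 block(s) of size 3, 1 block(s) of size 1 → block sizes [3, 1]

Assembling the blocks gives a Jordan form
J =
  [3, 1, 0, 0]
  [0, 3, 1, 0]
  [0, 0, 3, 0]
  [0, 0, 0, 3]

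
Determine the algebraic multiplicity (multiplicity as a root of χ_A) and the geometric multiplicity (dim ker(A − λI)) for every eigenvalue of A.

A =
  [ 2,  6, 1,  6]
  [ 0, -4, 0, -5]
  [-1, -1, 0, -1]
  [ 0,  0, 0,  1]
λ = -4: alg = 1, geom = 1; λ = 1: alg = 3, geom = 2

Step 1 — factor the characteristic polynomial to read off the algebraic multiplicities:
  χ_A(x) = (x - 1)^3*(x + 4)

Step 2 — compute geometric multiplicities via the rank-nullity identity g(λ) = n − rank(A − λI):
  rank(A − (-4)·I) = 3, so dim ker(A − (-4)·I) = n − 3 = 1
  rank(A − (1)·I) = 2, so dim ker(A − (1)·I) = n − 2 = 2

Summary:
  λ = -4: algebraic multiplicity = 1, geometric multiplicity = 1
  λ = 1: algebraic multiplicity = 3, geometric multiplicity = 2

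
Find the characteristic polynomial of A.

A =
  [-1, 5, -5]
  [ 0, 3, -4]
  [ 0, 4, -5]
x^3 + 3*x^2 + 3*x + 1

Expanding det(x·I − A) (e.g. by cofactor expansion or by noting that A is similar to its Jordan form J, which has the same characteristic polynomial as A) gives
  χ_A(x) = x^3 + 3*x^2 + 3*x + 1
which factors as (x + 1)^3. The eigenvalues (with algebraic multiplicities) are λ = -1 with multiplicity 3.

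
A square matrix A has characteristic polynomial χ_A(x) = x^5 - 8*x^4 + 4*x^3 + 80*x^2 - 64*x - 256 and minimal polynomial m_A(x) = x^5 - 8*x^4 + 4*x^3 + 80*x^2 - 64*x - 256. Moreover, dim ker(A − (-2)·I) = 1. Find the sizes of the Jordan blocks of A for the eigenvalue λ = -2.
Block sizes for λ = -2: [2]

Step 1 — from the characteristic polynomial, algebraic multiplicity of λ = -2 is 2. From dim ker(A − (-2)·I) = 1, there are exactly 1 Jordan blocks for λ = -2.
Step 2 — from the minimal polynomial, the factor (x + 2)^2 tells us the largest block for λ = -2 has size 2.
Step 3 — with total size 2, 1 blocks, and largest block 2, the block sizes (in nonincreasing order) are [2].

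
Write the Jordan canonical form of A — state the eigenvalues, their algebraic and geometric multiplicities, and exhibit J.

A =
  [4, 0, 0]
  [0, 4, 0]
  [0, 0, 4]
J_1(4) ⊕ J_1(4) ⊕ J_1(4)

The characteristic polynomial is
  det(x·I − A) = x^3 - 12*x^2 + 48*x - 64 = (x - 4)^3

Eigenvalues and multiplicities (the geometric multiplicity of λ is n − rank(A − λI), which equals the number of Jordan blocks for λ):
  λ = 4: algebraic multiplicity = 3, geometric multiplicity = 3

Determining the block sizes for each eigenvalue:
  λ = 4: gm = am = 3, so every block has size 1 → block sizes [1, 1, 1]

Assembling the blocks gives a Jordan form
J =
  [4, 0, 0]
  [0, 4, 0]
  [0, 0, 4]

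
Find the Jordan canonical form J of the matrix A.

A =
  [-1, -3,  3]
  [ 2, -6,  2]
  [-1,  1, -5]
J_2(-4) ⊕ J_1(-4)

The characteristic polynomial is
  det(x·I − A) = x^3 + 12*x^2 + 48*x + 64 = (x + 4)^3

Eigenvalues and multiplicities (the geometric multiplicity of λ is n − rank(A − λI), which equals the number of Jordan blocks for λ):
  λ = -4: algebraic multiplicity = 3, geometric multiplicity = 2

Determining the block sizes for each eigenvalue:
  λ = -4: 2 blocks summing to 3 forces exactly one block of size 2 and the rest size 1 → block sizes [2, 1]

Assembling the blocks gives a Jordan form
J =
  [-4,  1,  0]
  [ 0, -4,  0]
  [ 0,  0, -4]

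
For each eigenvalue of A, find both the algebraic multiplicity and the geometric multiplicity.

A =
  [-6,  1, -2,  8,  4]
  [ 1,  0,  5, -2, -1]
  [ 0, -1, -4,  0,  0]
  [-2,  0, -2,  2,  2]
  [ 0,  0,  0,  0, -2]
λ = -2: alg = 5, geom = 3

Step 1 — factor the characteristic polynomial to read off the algebraic multiplicities:
  χ_A(x) = (x + 2)^5

Step 2 — compute geometric multiplicities via the rank-nullity identity g(λ) = n − rank(A − λI):
  rank(A − (-2)·I) = 2, so dim ker(A − (-2)·I) = n − 2 = 3

Summary:
  λ = -2: algebraic multiplicity = 5, geometric multiplicity = 3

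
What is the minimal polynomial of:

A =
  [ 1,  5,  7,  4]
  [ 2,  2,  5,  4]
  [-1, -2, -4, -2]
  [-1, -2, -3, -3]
x^3 + 3*x^2 + 3*x + 1

The characteristic polynomial is χ_A(x) = (x + 1)^4, so the eigenvalues are known. The minimal polynomial is
  m_A(x) = Π_λ (x − λ)^{k_λ}
where k_λ is the size of the *largest* Jordan block for λ (equivalently, the smallest k with (A − λI)^k v = 0 for every generalised eigenvector v of λ).

  λ = -1: largest Jordan block has size 3, contributing (x + 1)^3

So m_A(x) = (x + 1)^3 = x^3 + 3*x^2 + 3*x + 1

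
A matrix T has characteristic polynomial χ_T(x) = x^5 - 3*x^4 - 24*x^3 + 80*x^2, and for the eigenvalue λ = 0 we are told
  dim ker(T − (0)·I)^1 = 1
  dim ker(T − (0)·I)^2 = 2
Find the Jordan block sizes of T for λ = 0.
Block sizes for λ = 0: [2]

From the dimensions of kernels of powers, the number of Jordan blocks of size at least j is d_j − d_{j−1} where d_j = dim ker(N^j) (with d_0 = 0). Computing the differences gives [1, 1].
The number of blocks of size exactly k is (#blocks of size ≥ k) − (#blocks of size ≥ k + 1), so the partition is: 1 block(s) of size 2.
In nonincreasing order the block sizes are [2].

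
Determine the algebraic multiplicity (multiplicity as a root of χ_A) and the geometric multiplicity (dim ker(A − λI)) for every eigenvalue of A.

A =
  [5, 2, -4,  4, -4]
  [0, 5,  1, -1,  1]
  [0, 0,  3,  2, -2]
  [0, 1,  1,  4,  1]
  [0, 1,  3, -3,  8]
λ = 5: alg = 5, geom = 3

Step 1 — factor the characteristic polynomial to read off the algebraic multiplicities:
  χ_A(x) = (x - 5)^5

Step 2 — compute geometric multiplicities via the rank-nullity identity g(λ) = n − rank(A − λI):
  rank(A − (5)·I) = 2, so dim ker(A − (5)·I) = n − 2 = 3

Summary:
  λ = 5: algebraic multiplicity = 5, geometric multiplicity = 3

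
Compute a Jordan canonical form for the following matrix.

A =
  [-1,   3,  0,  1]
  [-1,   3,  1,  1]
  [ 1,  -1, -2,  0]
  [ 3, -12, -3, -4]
J_2(-1) ⊕ J_2(-1)

The characteristic polynomial is
  det(x·I − A) = x^4 + 4*x^3 + 6*x^2 + 4*x + 1 = (x + 1)^4

Eigenvalues and multiplicities (the geometric multiplicity of λ is n − rank(A − λI), which equals the number of Jordan blocks for λ):
  λ = -1: algebraic multiplicity = 4, geometric multiplicity = 2

Determining the block sizes for each eigenvalue:
  λ = -1: with am = 4 and gm = 2, the partition is not yet determined (e.g. several partitions of 4 into 2 parts exist). Let N = A − (-1)·I. Computing rank(N^1) = 2, rank(N^2) = 0; the number of blocks of size ≥ j is rank(N^{j−1}) − rank(N^j), giving [2, 2]. So we have 2 block(s) of size 2 → block sizes [2, 2]

Assembling the blocks gives a Jordan form
J =
  [-1,  1,  0,  0]
  [ 0, -1,  0,  0]
  [ 0,  0, -1,  1]
  [ 0,  0,  0, -1]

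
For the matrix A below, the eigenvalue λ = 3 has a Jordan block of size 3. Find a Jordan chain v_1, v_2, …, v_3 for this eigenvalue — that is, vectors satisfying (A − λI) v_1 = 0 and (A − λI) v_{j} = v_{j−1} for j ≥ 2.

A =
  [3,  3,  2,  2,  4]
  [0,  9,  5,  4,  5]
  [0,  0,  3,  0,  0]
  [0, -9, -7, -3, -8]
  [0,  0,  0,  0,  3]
A Jordan chain for λ = 3 of length 3:
v_1 = (1, 2, 0, -3, 0)ᵀ
v_2 = (2, 5, 0, -7, 0)ᵀ
v_3 = (0, 0, 1, 0, 0)ᵀ

Let N = A − (3)·I. We want v_3 with N^3 v_3 = 0 but N^2 v_3 ≠ 0; then v_{j-1} := N · v_j for j = 3, …, 2.

Pick v_3 = (0, 0, 1, 0, 0)ᵀ.
Then v_2 = N · v_3 = (2, 5, 0, -7, 0)ᵀ.
Then v_1 = N · v_2 = (1, 2, 0, -3, 0)ᵀ.

Sanity check: (A − (3)·I) v_1 = (0, 0, 0, 0, 0)ᵀ = 0. ✓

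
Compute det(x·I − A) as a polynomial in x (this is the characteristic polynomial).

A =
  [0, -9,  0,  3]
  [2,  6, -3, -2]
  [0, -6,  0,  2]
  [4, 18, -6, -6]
x^4

Expanding det(x·I − A) (e.g. by cofactor expansion or by noting that A is similar to its Jordan form J, which has the same characteristic polynomial as A) gives
  χ_A(x) = x^4
which factors as x^4. The eigenvalues (with algebraic multiplicities) are λ = 0 with multiplicity 4.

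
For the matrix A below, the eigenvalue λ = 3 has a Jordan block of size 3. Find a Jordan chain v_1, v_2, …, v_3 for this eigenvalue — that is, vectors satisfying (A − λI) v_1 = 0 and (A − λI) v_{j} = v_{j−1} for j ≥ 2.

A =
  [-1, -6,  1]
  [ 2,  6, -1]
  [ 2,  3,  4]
A Jordan chain for λ = 3 of length 3:
v_1 = (6, -4, 0)ᵀ
v_2 = (-4, 2, 2)ᵀ
v_3 = (1, 0, 0)ᵀ

Let N = A − (3)·I. We want v_3 with N^3 v_3 = 0 but N^2 v_3 ≠ 0; then v_{j-1} := N · v_j for j = 3, …, 2.

Pick v_3 = (1, 0, 0)ᵀ.
Then v_2 = N · v_3 = (-4, 2, 2)ᵀ.
Then v_1 = N · v_2 = (6, -4, 0)ᵀ.

Sanity check: (A − (3)·I) v_1 = (0, 0, 0)ᵀ = 0. ✓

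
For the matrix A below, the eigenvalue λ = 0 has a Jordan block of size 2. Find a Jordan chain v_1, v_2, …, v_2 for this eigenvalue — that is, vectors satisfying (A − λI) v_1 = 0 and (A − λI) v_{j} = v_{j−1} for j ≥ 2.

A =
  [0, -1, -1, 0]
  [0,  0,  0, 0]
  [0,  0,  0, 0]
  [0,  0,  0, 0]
A Jordan chain for λ = 0 of length 2:
v_1 = (-1, 0, 0, 0)ᵀ
v_2 = (0, 1, 0, 0)ᵀ

Let N = A − (0)·I. We want v_2 with N^2 v_2 = 0 but N^1 v_2 ≠ 0; then v_{j-1} := N · v_j for j = 2, …, 2.

Pick v_2 = (0, 1, 0, 0)ᵀ.
Then v_1 = N · v_2 = (-1, 0, 0, 0)ᵀ.

Sanity check: (A − (0)·I) v_1 = (0, 0, 0, 0)ᵀ = 0. ✓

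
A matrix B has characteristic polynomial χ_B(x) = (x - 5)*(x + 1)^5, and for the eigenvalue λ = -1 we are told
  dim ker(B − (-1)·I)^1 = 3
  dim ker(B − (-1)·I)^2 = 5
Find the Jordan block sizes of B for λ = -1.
Block sizes for λ = -1: [2, 2, 1]

From the dimensions of kernels of powers, the number of Jordan blocks of size at least j is d_j − d_{j−1} where d_j = dim ker(N^j) (with d_0 = 0). Computing the differences gives [3, 2].
The number of blocks of size exactly k is (#blocks of size ≥ k) − (#blocks of size ≥ k + 1), so the partition is: 1 block(s) of size 1, 2 block(s) of size 2.
In nonincreasing order the block sizes are [2, 2, 1].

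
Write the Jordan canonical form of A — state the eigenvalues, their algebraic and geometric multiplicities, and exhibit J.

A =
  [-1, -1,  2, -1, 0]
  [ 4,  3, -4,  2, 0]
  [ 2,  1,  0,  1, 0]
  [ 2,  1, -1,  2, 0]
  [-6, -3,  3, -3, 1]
J_3(1) ⊕ J_1(1) ⊕ J_1(1)

The characteristic polynomial is
  det(x·I − A) = x^5 - 5*x^4 + 10*x^3 - 10*x^2 + 5*x - 1 = (x - 1)^5

Eigenvalues and multiplicities (the geometric multiplicity of λ is n − rank(A − λI), which equals the number of Jordan blocks for λ):
  λ = 1: algebraic multiplicity = 5, geometric multiplicity = 3

Determining the block sizes for each eigenvalue:
  λ = 1: with am = 5 and gm = 3, the partition is not yet determined (e.g. several partitions of 5 into 3 parts exist). Let N = A − (1)·I. Computing rank(N^1) = 2, rank(N^2) = 1, rank(N^3) = 0; the number of blocks of size ≥ j is rank(N^{j−1}) − rank(N^j), giving [3, 1, 1]. So we have 1 block(s) of size 3, 2 block(s) of size 1 → block sizes [3, 1, 1]

Assembling the blocks gives a Jordan form
J =
  [1, 1, 0, 0, 0]
  [0, 1, 1, 0, 0]
  [0, 0, 1, 0, 0]
  [0, 0, 0, 1, 0]
  [0, 0, 0, 0, 1]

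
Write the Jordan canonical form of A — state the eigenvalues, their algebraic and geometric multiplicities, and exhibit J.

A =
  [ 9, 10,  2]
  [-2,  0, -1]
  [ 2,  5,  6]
J_2(5) ⊕ J_1(5)

The characteristic polynomial is
  det(x·I − A) = x^3 - 15*x^2 + 75*x - 125 = (x - 5)^3

Eigenvalues and multiplicities (the geometric multiplicity of λ is n − rank(A − λI), which equals the number of Jordan blocks for λ):
  λ = 5: algebraic multiplicity = 3, geometric multiplicity = 2

Determining the block sizes for each eigenvalue:
  λ = 5: 2 blocks summing to 3 forces exactly one block of size 2 and the rest size 1 → block sizes [2, 1]

Assembling the blocks gives a Jordan form
J =
  [5, 1, 0]
  [0, 5, 0]
  [0, 0, 5]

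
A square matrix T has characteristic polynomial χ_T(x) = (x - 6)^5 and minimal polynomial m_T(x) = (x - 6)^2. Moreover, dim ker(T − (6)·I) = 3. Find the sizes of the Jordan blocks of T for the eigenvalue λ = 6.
Block sizes for λ = 6: [2, 2, 1]

Step 1 — from the characteristic polynomial, algebraic multiplicity of λ = 6 is 5. From dim ker(T − (6)·I) = 3, there are exactly 3 Jordan blocks for λ = 6.
Step 2 — from the minimal polynomial, the factor (x − 6)^2 tells us the largest block for λ = 6 has size 2.
Step 3 — with total size 5, 3 blocks, and largest block 2, the block sizes (in nonincreasing order) are [2, 2, 1].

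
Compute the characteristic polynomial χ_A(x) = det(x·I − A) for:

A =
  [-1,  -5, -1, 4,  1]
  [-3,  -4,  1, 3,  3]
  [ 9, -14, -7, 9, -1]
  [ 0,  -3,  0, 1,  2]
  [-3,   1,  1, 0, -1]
x^5 + 12*x^4 + 56*x^3 + 128*x^2 + 144*x + 64

Expanding det(x·I − A) (e.g. by cofactor expansion or by noting that A is similar to its Jordan form J, which has the same characteristic polynomial as A) gives
  χ_A(x) = x^5 + 12*x^4 + 56*x^3 + 128*x^2 + 144*x + 64
which factors as (x + 2)^4*(x + 4). The eigenvalues (with algebraic multiplicities) are λ = -4 with multiplicity 1, λ = -2 with multiplicity 4.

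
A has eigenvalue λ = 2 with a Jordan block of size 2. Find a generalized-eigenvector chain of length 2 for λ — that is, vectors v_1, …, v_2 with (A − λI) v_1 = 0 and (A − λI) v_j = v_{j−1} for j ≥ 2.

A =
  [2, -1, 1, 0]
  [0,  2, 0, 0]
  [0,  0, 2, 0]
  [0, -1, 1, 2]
A Jordan chain for λ = 2 of length 2:
v_1 = (-1, 0, 0, -1)ᵀ
v_2 = (0, 1, 0, 0)ᵀ

Let N = A − (2)·I. We want v_2 with N^2 v_2 = 0 but N^1 v_2 ≠ 0; then v_{j-1} := N · v_j for j = 2, …, 2.

Pick v_2 = (0, 1, 0, 0)ᵀ.
Then v_1 = N · v_2 = (-1, 0, 0, -1)ᵀ.

Sanity check: (A − (2)·I) v_1 = (0, 0, 0, 0)ᵀ = 0. ✓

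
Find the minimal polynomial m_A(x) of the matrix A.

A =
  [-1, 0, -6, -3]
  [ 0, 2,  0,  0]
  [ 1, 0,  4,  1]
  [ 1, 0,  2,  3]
x^2 - 4*x + 4

The characteristic polynomial is χ_A(x) = (x - 2)^4, so the eigenvalues are known. The minimal polynomial is
  m_A(x) = Π_λ (x − λ)^{k_λ}
where k_λ is the size of the *largest* Jordan block for λ (equivalently, the smallest k with (A − λI)^k v = 0 for every generalised eigenvector v of λ).

  λ = 2: largest Jordan block has size 2, contributing (x − 2)^2

So m_A(x) = (x - 2)^2 = x^2 - 4*x + 4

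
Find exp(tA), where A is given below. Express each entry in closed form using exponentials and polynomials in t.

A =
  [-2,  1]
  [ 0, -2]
e^{tA} =
  [exp(-2*t), t*exp(-2*t)]
  [0, exp(-2*t)]

Strategy: write A = P · J · P⁻¹ where J is a Jordan canonical form, so e^{tA} = P · e^{tJ} · P⁻¹, and e^{tJ} can be computed block-by-block.

A has Jordan form
J =
  [-2,  1]
  [ 0, -2]
(up to reordering of blocks).

Per-block formulas:
  For a 2×2 Jordan block J_2(-2): exp(t · J_2(-2)) = e^(-2t)·(I + t·N), where N is the 2×2 nilpotent shift.

After assembling e^{tJ} and conjugating by P, we get:

e^{tA} =
  [exp(-2*t), t*exp(-2*t)]
  [0, exp(-2*t)]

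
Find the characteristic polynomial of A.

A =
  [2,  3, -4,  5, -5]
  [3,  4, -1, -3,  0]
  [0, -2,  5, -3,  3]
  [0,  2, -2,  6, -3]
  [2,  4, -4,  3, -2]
x^5 - 15*x^4 + 90*x^3 - 270*x^2 + 405*x - 243

Expanding det(x·I − A) (e.g. by cofactor expansion or by noting that A is similar to its Jordan form J, which has the same characteristic polynomial as A) gives
  χ_A(x) = x^5 - 15*x^4 + 90*x^3 - 270*x^2 + 405*x - 243
which factors as (x - 3)^5. The eigenvalues (with algebraic multiplicities) are λ = 3 with multiplicity 5.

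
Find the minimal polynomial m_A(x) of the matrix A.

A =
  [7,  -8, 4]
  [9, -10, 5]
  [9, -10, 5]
x^3 - 2*x^2 + x

The characteristic polynomial is χ_A(x) = x*(x - 1)^2, so the eigenvalues are known. The minimal polynomial is
  m_A(x) = Π_λ (x − λ)^{k_λ}
where k_λ is the size of the *largest* Jordan block for λ (equivalently, the smallest k with (A − λI)^k v = 0 for every generalised eigenvector v of λ).

  λ = 0: largest Jordan block has size 1, contributing (x − 0)
  λ = 1: largest Jordan block has size 2, contributing (x − 1)^2

So m_A(x) = x*(x - 1)^2 = x^3 - 2*x^2 + x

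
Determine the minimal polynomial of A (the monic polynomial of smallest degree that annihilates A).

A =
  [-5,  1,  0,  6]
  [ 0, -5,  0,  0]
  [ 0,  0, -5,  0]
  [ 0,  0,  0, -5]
x^2 + 10*x + 25

The characteristic polynomial is χ_A(x) = (x + 5)^4, so the eigenvalues are known. The minimal polynomial is
  m_A(x) = Π_λ (x − λ)^{k_λ}
where k_λ is the size of the *largest* Jordan block for λ (equivalently, the smallest k with (A − λI)^k v = 0 for every generalised eigenvector v of λ).

  λ = -5: largest Jordan block has size 2, contributing (x + 5)^2

So m_A(x) = (x + 5)^2 = x^2 + 10*x + 25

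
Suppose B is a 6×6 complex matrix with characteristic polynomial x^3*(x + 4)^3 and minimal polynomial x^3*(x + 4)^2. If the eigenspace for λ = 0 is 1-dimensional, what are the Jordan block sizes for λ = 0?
Block sizes for λ = 0: [3]

Step 1 — from the characteristic polynomial, algebraic multiplicity of λ = 0 is 3. From dim ker(B − (0)·I) = 1, there are exactly 1 Jordan blocks for λ = 0.
Step 2 — from the minimal polynomial, the factor (x − 0)^3 tells us the largest block for λ = 0 has size 3.
Step 3 — with total size 3, 1 blocks, and largest block 3, the block sizes (in nonincreasing order) are [3].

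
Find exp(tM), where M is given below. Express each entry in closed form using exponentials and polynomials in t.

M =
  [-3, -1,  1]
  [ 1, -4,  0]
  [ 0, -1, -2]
e^{tM} =
  [-t^2*exp(-3*t)/2 + exp(-3*t), -t*exp(-3*t), t^2*exp(-3*t)/2 + t*exp(-3*t)]
  [-t^2*exp(-3*t)/2 + t*exp(-3*t), -t*exp(-3*t) + exp(-3*t), t^2*exp(-3*t)/2]
  [-t^2*exp(-3*t)/2, -t*exp(-3*t), t^2*exp(-3*t)/2 + t*exp(-3*t) + exp(-3*t)]

Strategy: write M = P · J · P⁻¹ where J is a Jordan canonical form, so e^{tM} = P · e^{tJ} · P⁻¹, and e^{tJ} can be computed block-by-block.

M has Jordan form
J =
  [-3,  1,  0]
  [ 0, -3,  1]
  [ 0,  0, -3]
(up to reordering of blocks).

Per-block formulas:
  For a 3×3 Jordan block J_3(-3): exp(t · J_3(-3)) = e^(-3t)·(I + t·N + (t^2/2)·N^2), where N is the 3×3 nilpotent shift.

After assembling e^{tJ} and conjugating by P, we get:

e^{tM} =
  [-t^2*exp(-3*t)/2 + exp(-3*t), -t*exp(-3*t), t^2*exp(-3*t)/2 + t*exp(-3*t)]
  [-t^2*exp(-3*t)/2 + t*exp(-3*t), -t*exp(-3*t) + exp(-3*t), t^2*exp(-3*t)/2]
  [-t^2*exp(-3*t)/2, -t*exp(-3*t), t^2*exp(-3*t)/2 + t*exp(-3*t) + exp(-3*t)]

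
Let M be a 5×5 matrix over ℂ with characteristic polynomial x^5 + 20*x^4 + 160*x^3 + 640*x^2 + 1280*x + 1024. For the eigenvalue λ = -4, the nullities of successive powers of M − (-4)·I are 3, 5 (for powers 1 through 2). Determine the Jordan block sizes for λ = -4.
Block sizes for λ = -4: [2, 2, 1]

From the dimensions of kernels of powers, the number of Jordan blocks of size at least j is d_j − d_{j−1} where d_j = dim ker(N^j) (with d_0 = 0). Computing the differences gives [3, 2].
The number of blocks of size exactly k is (#blocks of size ≥ k) − (#blocks of size ≥ k + 1), so the partition is: 1 block(s) of size 1, 2 block(s) of size 2.
In nonincreasing order the block sizes are [2, 2, 1].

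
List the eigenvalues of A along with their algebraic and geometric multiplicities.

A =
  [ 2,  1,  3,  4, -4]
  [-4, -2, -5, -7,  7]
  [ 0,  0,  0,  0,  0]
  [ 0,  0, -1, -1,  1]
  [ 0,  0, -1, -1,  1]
λ = 0: alg = 5, geom = 3

Step 1 — factor the characteristic polynomial to read off the algebraic multiplicities:
  χ_A(x) = x^5

Step 2 — compute geometric multiplicities via the rank-nullity identity g(λ) = n − rank(A − λI):
  rank(A − (0)·I) = 2, so dim ker(A − (0)·I) = n − 2 = 3

Summary:
  λ = 0: algebraic multiplicity = 5, geometric multiplicity = 3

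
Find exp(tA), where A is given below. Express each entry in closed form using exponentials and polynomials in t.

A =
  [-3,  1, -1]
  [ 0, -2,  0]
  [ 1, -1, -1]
e^{tA} =
  [-t*exp(-2*t) + exp(-2*t), t*exp(-2*t), -t*exp(-2*t)]
  [0, exp(-2*t), 0]
  [t*exp(-2*t), -t*exp(-2*t), t*exp(-2*t) + exp(-2*t)]

Strategy: write A = P · J · P⁻¹ where J is a Jordan canonical form, so e^{tA} = P · e^{tJ} · P⁻¹, and e^{tJ} can be computed block-by-block.

A has Jordan form
J =
  [-2,  1,  0]
  [ 0, -2,  0]
  [ 0,  0, -2]
(up to reordering of blocks).

Per-block formulas:
  For a 1×1 block at λ = -2: exp(t · [-2]) = [e^(-2t)].
  For a 2×2 Jordan block J_2(-2): exp(t · J_2(-2)) = e^(-2t)·(I + t·N), where N is the 2×2 nilpotent shift.

After assembling e^{tJ} and conjugating by P, we get:

e^{tA} =
  [-t*exp(-2*t) + exp(-2*t), t*exp(-2*t), -t*exp(-2*t)]
  [0, exp(-2*t), 0]
  [t*exp(-2*t), -t*exp(-2*t), t*exp(-2*t) + exp(-2*t)]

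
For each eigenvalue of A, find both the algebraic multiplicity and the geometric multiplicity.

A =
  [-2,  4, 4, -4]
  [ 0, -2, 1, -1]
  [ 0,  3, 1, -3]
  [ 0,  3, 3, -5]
λ = -2: alg = 4, geom = 2

Step 1 — factor the characteristic polynomial to read off the algebraic multiplicities:
  χ_A(x) = (x + 2)^4

Step 2 — compute geometric multiplicities via the rank-nullity identity g(λ) = n − rank(A − λI):
  rank(A − (-2)·I) = 2, so dim ker(A − (-2)·I) = n − 2 = 2

Summary:
  λ = -2: algebraic multiplicity = 4, geometric multiplicity = 2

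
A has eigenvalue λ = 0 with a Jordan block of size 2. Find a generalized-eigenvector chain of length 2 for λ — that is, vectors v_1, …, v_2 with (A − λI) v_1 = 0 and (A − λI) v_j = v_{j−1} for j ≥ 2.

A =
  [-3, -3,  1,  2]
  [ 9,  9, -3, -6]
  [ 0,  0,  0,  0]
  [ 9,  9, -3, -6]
A Jordan chain for λ = 0 of length 2:
v_1 = (-3, 9, 0, 9)ᵀ
v_2 = (1, 0, 0, 0)ᵀ

Let N = A − (0)·I. We want v_2 with N^2 v_2 = 0 but N^1 v_2 ≠ 0; then v_{j-1} := N · v_j for j = 2, …, 2.

Pick v_2 = (1, 0, 0, 0)ᵀ.
Then v_1 = N · v_2 = (-3, 9, 0, 9)ᵀ.

Sanity check: (A − (0)·I) v_1 = (0, 0, 0, 0)ᵀ = 0. ✓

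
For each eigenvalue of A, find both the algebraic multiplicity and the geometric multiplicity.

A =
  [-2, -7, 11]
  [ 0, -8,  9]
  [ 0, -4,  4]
λ = -2: alg = 3, geom = 1

Step 1 — factor the characteristic polynomial to read off the algebraic multiplicities:
  χ_A(x) = (x + 2)^3

Step 2 — compute geometric multiplicities via the rank-nullity identity g(λ) = n − rank(A − λI):
  rank(A − (-2)·I) = 2, so dim ker(A − (-2)·I) = n − 2 = 1

Summary:
  λ = -2: algebraic multiplicity = 3, geometric multiplicity = 1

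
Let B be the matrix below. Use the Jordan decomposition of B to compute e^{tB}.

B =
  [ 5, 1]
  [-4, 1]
e^{tB} =
  [2*t*exp(3*t) + exp(3*t), t*exp(3*t)]
  [-4*t*exp(3*t), -2*t*exp(3*t) + exp(3*t)]

Strategy: write B = P · J · P⁻¹ where J is a Jordan canonical form, so e^{tB} = P · e^{tJ} · P⁻¹, and e^{tJ} can be computed block-by-block.

B has Jordan form
J =
  [3, 1]
  [0, 3]
(up to reordering of blocks).

Per-block formulas:
  For a 2×2 Jordan block J_2(3): exp(t · J_2(3)) = e^(3t)·(I + t·N), where N is the 2×2 nilpotent shift.

After assembling e^{tJ} and conjugating by P, we get:

e^{tB} =
  [2*t*exp(3*t) + exp(3*t), t*exp(3*t)]
  [-4*t*exp(3*t), -2*t*exp(3*t) + exp(3*t)]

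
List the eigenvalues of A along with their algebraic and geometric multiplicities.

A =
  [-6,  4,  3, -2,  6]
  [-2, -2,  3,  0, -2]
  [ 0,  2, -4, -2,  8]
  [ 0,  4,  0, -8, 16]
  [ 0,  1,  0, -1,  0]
λ = -4: alg = 5, geom = 3

Step 1 — factor the characteristic polynomial to read off the algebraic multiplicities:
  χ_A(x) = (x + 4)^5

Step 2 — compute geometric multiplicities via the rank-nullity identity g(λ) = n − rank(A − λI):
  rank(A − (-4)·I) = 2, so dim ker(A − (-4)·I) = n − 2 = 3

Summary:
  λ = -4: algebraic multiplicity = 5, geometric multiplicity = 3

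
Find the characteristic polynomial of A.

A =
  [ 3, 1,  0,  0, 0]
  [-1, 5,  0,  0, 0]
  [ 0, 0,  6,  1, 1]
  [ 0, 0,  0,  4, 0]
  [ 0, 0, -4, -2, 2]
x^5 - 20*x^4 + 160*x^3 - 640*x^2 + 1280*x - 1024

Expanding det(x·I − A) (e.g. by cofactor expansion or by noting that A is similar to its Jordan form J, which has the same characteristic polynomial as A) gives
  χ_A(x) = x^5 - 20*x^4 + 160*x^3 - 640*x^2 + 1280*x - 1024
which factors as (x - 4)^5. The eigenvalues (with algebraic multiplicities) are λ = 4 with multiplicity 5.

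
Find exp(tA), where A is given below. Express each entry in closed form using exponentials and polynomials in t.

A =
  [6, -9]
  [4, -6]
e^{tA} =
  [6*t + 1, -9*t]
  [4*t, 1 - 6*t]

Strategy: write A = P · J · P⁻¹ where J is a Jordan canonical form, so e^{tA} = P · e^{tJ} · P⁻¹, and e^{tJ} can be computed block-by-block.

A has Jordan form
J =
  [0, 1]
  [0, 0]
(up to reordering of blocks).

Per-block formulas:
  For a 2×2 Jordan block J_2(0): exp(t · J_2(0)) = e^(0t)·(I + t·N), where N is the 2×2 nilpotent shift.

After assembling e^{tJ} and conjugating by P, we get:

e^{tA} =
  [6*t + 1, -9*t]
  [4*t, 1 - 6*t]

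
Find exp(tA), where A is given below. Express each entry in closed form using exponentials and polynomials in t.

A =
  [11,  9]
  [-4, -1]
e^{tA} =
  [6*t*exp(5*t) + exp(5*t), 9*t*exp(5*t)]
  [-4*t*exp(5*t), -6*t*exp(5*t) + exp(5*t)]

Strategy: write A = P · J · P⁻¹ where J is a Jordan canonical form, so e^{tA} = P · e^{tJ} · P⁻¹, and e^{tJ} can be computed block-by-block.

A has Jordan form
J =
  [5, 1]
  [0, 5]
(up to reordering of blocks).

Per-block formulas:
  For a 2×2 Jordan block J_2(5): exp(t · J_2(5)) = e^(5t)·(I + t·N), where N is the 2×2 nilpotent shift.

After assembling e^{tJ} and conjugating by P, we get:

e^{tA} =
  [6*t*exp(5*t) + exp(5*t), 9*t*exp(5*t)]
  [-4*t*exp(5*t), -6*t*exp(5*t) + exp(5*t)]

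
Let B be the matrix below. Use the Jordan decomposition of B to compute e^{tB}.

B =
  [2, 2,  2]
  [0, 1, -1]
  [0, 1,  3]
e^{tB} =
  [exp(2*t), 2*t*exp(2*t), 2*t*exp(2*t)]
  [0, -t*exp(2*t) + exp(2*t), -t*exp(2*t)]
  [0, t*exp(2*t), t*exp(2*t) + exp(2*t)]

Strategy: write B = P · J · P⁻¹ where J is a Jordan canonical form, so e^{tB} = P · e^{tJ} · P⁻¹, and e^{tJ} can be computed block-by-block.

B has Jordan form
J =
  [2, 1, 0]
  [0, 2, 0]
  [0, 0, 2]
(up to reordering of blocks).

Per-block formulas:
  For a 2×2 Jordan block J_2(2): exp(t · J_2(2)) = e^(2t)·(I + t·N), where N is the 2×2 nilpotent shift.
  For a 1×1 block at λ = 2: exp(t · [2]) = [e^(2t)].

After assembling e^{tJ} and conjugating by P, we get:

e^{tB} =
  [exp(2*t), 2*t*exp(2*t), 2*t*exp(2*t)]
  [0, -t*exp(2*t) + exp(2*t), -t*exp(2*t)]
  [0, t*exp(2*t), t*exp(2*t) + exp(2*t)]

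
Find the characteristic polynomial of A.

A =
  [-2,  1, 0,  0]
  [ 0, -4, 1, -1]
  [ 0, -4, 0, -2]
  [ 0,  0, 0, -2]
x^4 + 8*x^3 + 24*x^2 + 32*x + 16

Expanding det(x·I − A) (e.g. by cofactor expansion or by noting that A is similar to its Jordan form J, which has the same characteristic polynomial as A) gives
  χ_A(x) = x^4 + 8*x^3 + 24*x^2 + 32*x + 16
which factors as (x + 2)^4. The eigenvalues (with algebraic multiplicities) are λ = -2 with multiplicity 4.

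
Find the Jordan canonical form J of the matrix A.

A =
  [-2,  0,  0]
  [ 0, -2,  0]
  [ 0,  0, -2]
J_1(-2) ⊕ J_1(-2) ⊕ J_1(-2)

The characteristic polynomial is
  det(x·I − A) = x^3 + 6*x^2 + 12*x + 8 = (x + 2)^3

Eigenvalues and multiplicities (the geometric multiplicity of λ is n − rank(A − λI), which equals the number of Jordan blocks for λ):
  λ = -2: algebraic multiplicity = 3, geometric multiplicity = 3

Determining the block sizes for each eigenvalue:
  λ = -2: gm = am = 3, so every block has size 1 → block sizes [1, 1, 1]

Assembling the blocks gives a Jordan form
J =
  [-2,  0,  0]
  [ 0, -2,  0]
  [ 0,  0, -2]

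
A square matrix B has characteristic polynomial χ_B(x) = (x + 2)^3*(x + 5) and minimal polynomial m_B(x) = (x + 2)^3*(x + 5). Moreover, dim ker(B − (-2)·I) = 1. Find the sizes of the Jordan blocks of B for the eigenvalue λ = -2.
Block sizes for λ = -2: [3]

Step 1 — from the characteristic polynomial, algebraic multiplicity of λ = -2 is 3. From dim ker(B − (-2)·I) = 1, there are exactly 1 Jordan blocks for λ = -2.
Step 2 — from the minimal polynomial, the factor (x + 2)^3 tells us the largest block for λ = -2 has size 3.
Step 3 — with total size 3, 1 blocks, and largest block 3, the block sizes (in nonincreasing order) are [3].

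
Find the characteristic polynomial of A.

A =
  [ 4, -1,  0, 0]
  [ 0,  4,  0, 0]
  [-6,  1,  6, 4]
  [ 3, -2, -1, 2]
x^4 - 16*x^3 + 96*x^2 - 256*x + 256

Expanding det(x·I − A) (e.g. by cofactor expansion or by noting that A is similar to its Jordan form J, which has the same characteristic polynomial as A) gives
  χ_A(x) = x^4 - 16*x^3 + 96*x^2 - 256*x + 256
which factors as (x - 4)^4. The eigenvalues (with algebraic multiplicities) are λ = 4 with multiplicity 4.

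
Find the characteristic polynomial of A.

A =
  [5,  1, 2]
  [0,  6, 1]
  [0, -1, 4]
x^3 - 15*x^2 + 75*x - 125

Expanding det(x·I − A) (e.g. by cofactor expansion or by noting that A is similar to its Jordan form J, which has the same characteristic polynomial as A) gives
  χ_A(x) = x^3 - 15*x^2 + 75*x - 125
which factors as (x - 5)^3. The eigenvalues (with algebraic multiplicities) are λ = 5 with multiplicity 3.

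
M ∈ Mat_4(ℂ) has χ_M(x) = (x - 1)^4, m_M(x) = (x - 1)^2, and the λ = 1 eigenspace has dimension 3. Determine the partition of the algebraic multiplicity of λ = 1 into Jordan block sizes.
Block sizes for λ = 1: [2, 1, 1]

Step 1 — from the characteristic polynomial, algebraic multiplicity of λ = 1 is 4. From dim ker(M − (1)·I) = 3, there are exactly 3 Jordan blocks for λ = 1.
Step 2 — from the minimal polynomial, the factor (x − 1)^2 tells us the largest block for λ = 1 has size 2.
Step 3 — with total size 4, 3 blocks, and largest block 2, the block sizes (in nonincreasing order) are [2, 1, 1].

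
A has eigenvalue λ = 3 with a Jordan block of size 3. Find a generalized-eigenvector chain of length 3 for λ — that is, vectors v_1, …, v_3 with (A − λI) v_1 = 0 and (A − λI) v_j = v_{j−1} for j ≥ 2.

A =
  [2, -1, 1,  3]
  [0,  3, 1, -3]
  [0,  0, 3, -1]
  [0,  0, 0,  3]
A Jordan chain for λ = 3 of length 3:
v_1 = (1, -1, 0, 0)ᵀ
v_2 = (1, -3, -1, 0)ᵀ
v_3 = (2, 0, 0, 1)ᵀ

Let N = A − (3)·I. We want v_3 with N^3 v_3 = 0 but N^2 v_3 ≠ 0; then v_{j-1} := N · v_j for j = 3, …, 2.

Pick v_3 = (2, 0, 0, 1)ᵀ.
Then v_2 = N · v_3 = (1, -3, -1, 0)ᵀ.
Then v_1 = N · v_2 = (1, -1, 0, 0)ᵀ.

Sanity check: (A − (3)·I) v_1 = (0, 0, 0, 0)ᵀ = 0. ✓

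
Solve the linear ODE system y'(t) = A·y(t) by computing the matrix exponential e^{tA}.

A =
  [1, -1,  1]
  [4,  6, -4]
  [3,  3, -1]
e^{tA} =
  [-t*exp(2*t) + exp(2*t), -t*exp(2*t), t*exp(2*t)]
  [4*t*exp(2*t), 4*t*exp(2*t) + exp(2*t), -4*t*exp(2*t)]
  [3*t*exp(2*t), 3*t*exp(2*t), -3*t*exp(2*t) + exp(2*t)]

Strategy: write A = P · J · P⁻¹ where J is a Jordan canonical form, so e^{tA} = P · e^{tJ} · P⁻¹, and e^{tJ} can be computed block-by-block.

A has Jordan form
J =
  [2, 1, 0]
  [0, 2, 0]
  [0, 0, 2]
(up to reordering of blocks).

Per-block formulas:
  For a 2×2 Jordan block J_2(2): exp(t · J_2(2)) = e^(2t)·(I + t·N), where N is the 2×2 nilpotent shift.
  For a 1×1 block at λ = 2: exp(t · [2]) = [e^(2t)].

After assembling e^{tJ} and conjugating by P, we get:

e^{tA} =
  [-t*exp(2*t) + exp(2*t), -t*exp(2*t), t*exp(2*t)]
  [4*t*exp(2*t), 4*t*exp(2*t) + exp(2*t), -4*t*exp(2*t)]
  [3*t*exp(2*t), 3*t*exp(2*t), -3*t*exp(2*t) + exp(2*t)]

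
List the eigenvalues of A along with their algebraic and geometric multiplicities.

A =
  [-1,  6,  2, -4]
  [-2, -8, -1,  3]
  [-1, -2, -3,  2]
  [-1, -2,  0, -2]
λ = -4: alg = 2, geom = 1; λ = -3: alg = 2, geom = 1

Step 1 — factor the characteristic polynomial to read off the algebraic multiplicities:
  χ_A(x) = (x + 3)^2*(x + 4)^2

Step 2 — compute geometric multiplicities via the rank-nullity identity g(λ) = n − rank(A − λI):
  rank(A − (-4)·I) = 3, so dim ker(A − (-4)·I) = n − 3 = 1
  rank(A − (-3)·I) = 3, so dim ker(A − (-3)·I) = n − 3 = 1

Summary:
  λ = -4: algebraic multiplicity = 2, geometric multiplicity = 1
  λ = -3: algebraic multiplicity = 2, geometric multiplicity = 1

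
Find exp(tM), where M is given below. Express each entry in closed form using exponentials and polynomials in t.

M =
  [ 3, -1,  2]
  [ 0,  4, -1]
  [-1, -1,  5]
e^{tM} =
  [-t^2*exp(4*t)/2 - t*exp(4*t) + exp(4*t), -t^2*exp(4*t)/2 - t*exp(4*t), t^2*exp(4*t)/2 + 2*t*exp(4*t)]
  [t^2*exp(4*t)/2, t^2*exp(4*t)/2 + exp(4*t), -t^2*exp(4*t)/2 - t*exp(4*t)]
  [-t*exp(4*t), -t*exp(4*t), t*exp(4*t) + exp(4*t)]

Strategy: write M = P · J · P⁻¹ where J is a Jordan canonical form, so e^{tM} = P · e^{tJ} · P⁻¹, and e^{tJ} can be computed block-by-block.

M has Jordan form
J =
  [4, 1, 0]
  [0, 4, 1]
  [0, 0, 4]
(up to reordering of blocks).

Per-block formulas:
  For a 3×3 Jordan block J_3(4): exp(t · J_3(4)) = e^(4t)·(I + t·N + (t^2/2)·N^2), where N is the 3×3 nilpotent shift.

After assembling e^{tJ} and conjugating by P, we get:

e^{tM} =
  [-t^2*exp(4*t)/2 - t*exp(4*t) + exp(4*t), -t^2*exp(4*t)/2 - t*exp(4*t), t^2*exp(4*t)/2 + 2*t*exp(4*t)]
  [t^2*exp(4*t)/2, t^2*exp(4*t)/2 + exp(4*t), -t^2*exp(4*t)/2 - t*exp(4*t)]
  [-t*exp(4*t), -t*exp(4*t), t*exp(4*t) + exp(4*t)]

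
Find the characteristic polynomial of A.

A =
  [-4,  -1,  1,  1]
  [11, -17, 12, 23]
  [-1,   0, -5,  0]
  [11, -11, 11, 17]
x^4 + 9*x^3 - 15*x^2 - 325*x - 750

Expanding det(x·I − A) (e.g. by cofactor expansion or by noting that A is similar to its Jordan form J, which has the same characteristic polynomial as A) gives
  χ_A(x) = x^4 + 9*x^3 - 15*x^2 - 325*x - 750
which factors as (x - 6)*(x + 5)^3. The eigenvalues (with algebraic multiplicities) are λ = -5 with multiplicity 3, λ = 6 with multiplicity 1.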